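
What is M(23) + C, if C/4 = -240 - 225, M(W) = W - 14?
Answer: -1851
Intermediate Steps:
M(W) = -14 + W
C = -1860 (C = 4*(-240 - 225) = 4*(-465) = -1860)
M(23) + C = (-14 + 23) - 1860 = 9 - 1860 = -1851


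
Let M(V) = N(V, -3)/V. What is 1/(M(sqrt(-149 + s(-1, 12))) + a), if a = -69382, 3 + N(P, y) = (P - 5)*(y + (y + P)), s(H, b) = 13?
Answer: -68*I/(109*sqrt(34) + 4718724*I) ≈ -1.4411e-5 - 1.941e-9*I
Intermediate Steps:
N(P, y) = -3 + (-5 + P)*(P + 2*y) (N(P, y) = -3 + (P - 5)*(y + (y + P)) = -3 + (-5 + P)*(y + (P + y)) = -3 + (-5 + P)*(P + 2*y))
M(V) = (27 + V**2 - 11*V)/V (M(V) = (-3 + V**2 - 10*(-3) - 5*V + 2*V*(-3))/V = (-3 + V**2 + 30 - 5*V - 6*V)/V = (27 + V**2 - 11*V)/V)
1/(M(sqrt(-149 + s(-1, 12))) + a) = 1/((-11 + sqrt(-149 + 13) + 27/(sqrt(-149 + 13))) - 69382) = 1/((-11 + sqrt(-136) + 27/(sqrt(-136))) - 69382) = 1/((-11 + 2*I*sqrt(34) + 27/((2*I*sqrt(34)))) - 69382) = 1/((-11 + 2*I*sqrt(34) + 27*(-I*sqrt(34)/68)) - 69382) = 1/((-11 + 2*I*sqrt(34) - 27*I*sqrt(34)/68) - 69382) = 1/((-11 + 109*I*sqrt(34)/68) - 69382) = 1/(-69393 + 109*I*sqrt(34)/68)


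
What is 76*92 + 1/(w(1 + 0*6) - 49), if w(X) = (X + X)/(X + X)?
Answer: 335615/48 ≈ 6992.0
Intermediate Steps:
w(X) = 1 (w(X) = (2*X)/((2*X)) = (2*X)*(1/(2*X)) = 1)
76*92 + 1/(w(1 + 0*6) - 49) = 76*92 + 1/(1 - 49) = 6992 + 1/(-48) = 6992 - 1/48 = 335615/48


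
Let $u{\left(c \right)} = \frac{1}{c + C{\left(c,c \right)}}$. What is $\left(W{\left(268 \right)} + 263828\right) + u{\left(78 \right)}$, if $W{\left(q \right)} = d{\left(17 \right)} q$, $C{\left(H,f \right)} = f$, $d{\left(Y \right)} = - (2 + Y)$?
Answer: $\frac{40362817}{156} \approx 2.5874 \cdot 10^{5}$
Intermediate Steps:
$d{\left(Y \right)} = -2 - Y$
$W{\left(q \right)} = - 19 q$ ($W{\left(q \right)} = \left(-2 - 17\right) q = - 19 q$)
$u{\left(c \right)} = \frac{1}{2 c}$ ($u{\left(c \right)} = \frac{1}{c + c} = \frac{1}{2 c}$)
$\left(W{\left(268 \right)} + 263828\right) + u{\left(78 \right)} = \left(\left(-19\right) 268 + 263828\right) + \frac{1}{2 \cdot 78} = \left(-5092 + 263828\right) + \frac{1}{2} \cdot \frac{1}{78} = 258736 + \frac{1}{156} = \frac{40362817}{156}$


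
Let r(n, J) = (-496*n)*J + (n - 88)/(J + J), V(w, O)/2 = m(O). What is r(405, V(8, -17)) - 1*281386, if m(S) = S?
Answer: 445299995/68 ≈ 6.5485e+6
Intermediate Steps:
V(w, O) = 2*O
r(n, J) = (-88 + n)/(2*J) - 496*J*n (r(n, J) = -496*J*n + (-88 + n)/((2*J)) = -496*J*n + (-88 + n)*(1/(2*J)) = -496*J*n + (-88 + n)/(2*J) = (-88 + n)/(2*J) - 496*J*n)
r(405, V(8, -17)) - 1*281386 = (-88 + 405 - 992*405*(2*(-17))²)/(2*((2*(-17)))) - 1*281386 = (½)*(-88 + 405 - 992*405*(-34)²)/(-34) - 281386 = (½)*(-1/34)*(-88 + 405 - 992*405*1156) - 281386 = (½)*(-1/34)*(-88 + 405 - 464434560) - 281386 = (½)*(-1/34)*(-464434243) - 281386 = 464434243/68 - 281386 = 445299995/68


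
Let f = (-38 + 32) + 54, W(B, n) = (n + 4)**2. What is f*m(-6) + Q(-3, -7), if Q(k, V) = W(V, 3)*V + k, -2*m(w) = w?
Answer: -202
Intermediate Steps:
W(B, n) = (4 + n)**2
m(w) = -w/2
Q(k, V) = k + 49*V (Q(k, V) = (4 + 3)**2*V + k = 7**2*V + k = 49*V + k = k + 49*V)
f = 48 (f = -6 + 54 = 48)
f*m(-6) + Q(-3, -7) = 48*(-1/2*(-6)) + (-3 + 49*(-7)) = 48*3 + (-3 - 343) = 144 - 346 = -202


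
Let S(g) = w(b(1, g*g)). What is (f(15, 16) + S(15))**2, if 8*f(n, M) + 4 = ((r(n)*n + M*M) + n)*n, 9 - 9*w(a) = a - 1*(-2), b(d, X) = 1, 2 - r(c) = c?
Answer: 183184/9 ≈ 20354.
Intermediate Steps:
r(c) = 2 - c
w(a) = 7/9 - a/9 (w(a) = 1 - (a - 1*(-2))/9 = 1 - (a + 2)/9 = 1 - (2 + a)/9 = 1 + (-2/9 - a/9) = 7/9 - a/9)
S(g) = 2/3 (S(g) = 7/9 - 1/9*1 = 7/9 - 1/9 = 2/3)
f(n, M) = -1/2 + n*(n + M**2 + n*(2 - n))/8 (f(n, M) = -1/2 + ((((2 - n)*n + M*M) + n)*n)/8 = -1/2 + (((n*(2 - n) + M**2) + n)*n)/8 = -1/2 + (((M**2 + n*(2 - n)) + n)*n)/8 = -1/2 + ((n + M**2 + n*(2 - n))*n)/8 = -1/2 + (n*(n + M**2 + n*(2 - n)))/8 = -1/2 + n*(n + M**2 + n*(2 - n))/8)
(f(15, 16) + S(15))**2 = ((-1/2 - 1/8*15**3 + (3/8)*15**2 + (1/8)*15*16**2) + 2/3)**2 = ((-1/2 - 1/8*3375 + (3/8)*225 + (1/8)*15*256) + 2/3)**2 = ((-1/2 - 3375/8 + 675/8 + 480) + 2/3)**2 = (142 + 2/3)**2 = (428/3)**2 = 183184/9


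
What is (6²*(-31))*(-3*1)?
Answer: 3348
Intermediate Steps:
(6²*(-31))*(-3*1) = (36*(-31))*(-3) = -1116*(-3) = 3348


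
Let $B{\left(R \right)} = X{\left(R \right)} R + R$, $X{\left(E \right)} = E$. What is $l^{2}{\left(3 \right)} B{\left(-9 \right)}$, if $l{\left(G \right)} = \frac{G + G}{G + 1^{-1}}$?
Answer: $162$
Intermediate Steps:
$l{\left(G \right)} = \frac{2 G}{1 + G}$ ($l{\left(G \right)} = \frac{2 G}{G + 1} = \frac{2 G}{1 + G}$)
$B{\left(R \right)} = R + R^{2}$ ($B{\left(R \right)} = R R + R = R^{2} + R = R + R^{2}$)
$l^{2}{\left(3 \right)} B{\left(-9 \right)} = \left(2 \cdot 3 \frac{1}{1 + 3}\right)^{2} \left(- 9 \left(1 - 9\right)\right) = \left(2 \cdot 3 \cdot \frac{1}{4}\right)^{2} \left(\left(-9\right) \left(-8\right)\right) = \left(2 \cdot 3 \cdot \frac{1}{4}\right)^{2} \cdot 72 = \left(\frac{3}{2}\right)^{2} \cdot 72 = \frac{9}{4} \cdot 72 = 162$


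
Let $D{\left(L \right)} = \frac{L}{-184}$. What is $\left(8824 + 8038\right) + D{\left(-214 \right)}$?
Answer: $\frac{1551411}{92} \approx 16863.0$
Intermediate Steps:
$D{\left(L \right)} = - \frac{L}{184}$ ($D{\left(L \right)} = L \left(- \frac{1}{184}\right) = - \frac{L}{184}$)
$\left(8824 + 8038\right) + D{\left(-214 \right)} = \left(8824 + 8038\right) - - \frac{107}{92} = 16862 + \frac{107}{92} = \frac{1551411}{92}$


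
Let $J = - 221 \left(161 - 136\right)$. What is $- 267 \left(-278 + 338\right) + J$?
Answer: $-21545$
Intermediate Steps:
$J = -5525$ ($J = \left(-221\right) 25 = -5525$)
$- 267 \left(-278 + 338\right) + J = - 267 \left(-278 + 338\right) - 5525 = \left(-267\right) 60 - 5525 = -16020 - 5525 = -21545$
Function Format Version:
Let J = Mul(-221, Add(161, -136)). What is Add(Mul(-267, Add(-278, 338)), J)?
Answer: -21545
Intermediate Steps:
J = -5525 (J = Mul(-221, 25) = -5525)
Add(Mul(-267, Add(-278, 338)), J) = Add(Mul(-267, Add(-278, 338)), -5525) = Add(Mul(-267, 60), -5525) = Add(-16020, -5525) = -21545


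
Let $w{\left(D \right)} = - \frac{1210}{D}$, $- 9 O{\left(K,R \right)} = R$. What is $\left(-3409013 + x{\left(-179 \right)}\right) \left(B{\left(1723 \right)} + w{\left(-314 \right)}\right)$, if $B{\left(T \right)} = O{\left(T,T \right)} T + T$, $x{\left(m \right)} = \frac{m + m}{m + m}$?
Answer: $\frac{1580589808085908}{1413} \approx 1.1186 \cdot 10^{12}$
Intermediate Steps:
$O{\left(K,R \right)} = - \frac{R}{9}$
$x{\left(m \right)} = 1$ ($x{\left(m \right)} = \frac{2 m}{2 m} = 2 m \frac{1}{2 m} = 1$)
$B{\left(T \right)} = T - \frac{T^{2}}{9}$ ($B{\left(T \right)} = - \frac{T}{9} T + T = - \frac{T^{2}}{9} + T = T - \frac{T^{2}}{9}$)
$\left(-3409013 + x{\left(-179 \right)}\right) \left(B{\left(1723 \right)} + w{\left(-314 \right)}\right) = \left(-3409013 + 1\right) \left(\frac{1}{9} \cdot 1723 \left(9 - 1723\right) - \frac{1210}{-314}\right) = - 3409012 \left(\frac{1}{9} \cdot 1723 \left(9 - 1723\right) - - \frac{605}{157}\right) = - 3409012 \left(\frac{1}{9} \cdot 1723 \left(-1714\right) + \frac{605}{157}\right) = - 3409012 \left(- \frac{2953222}{9} + \frac{605}{157}\right) = \left(-3409012\right) \left(- \frac{463650409}{1413}\right) = \frac{1580589808085908}{1413}$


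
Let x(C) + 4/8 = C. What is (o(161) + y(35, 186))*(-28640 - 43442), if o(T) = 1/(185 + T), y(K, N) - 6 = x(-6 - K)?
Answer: 442655562/173 ≈ 2.5587e+6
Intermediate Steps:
x(C) = -1/2 + C
y(K, N) = -1/2 - K (y(K, N) = 6 + (-1/2 + (-6 - K)) = 6 + (-13/2 - K) = -1/2 - K)
(o(161) + y(35, 186))*(-28640 - 43442) = (1/(185 + 161) + (-1/2 - 1*35))*(-28640 - 43442) = (1/346 + (-1/2 - 35))*(-72082) = (1/346 - 71/2)*(-72082) = -6141/173*(-72082) = 442655562/173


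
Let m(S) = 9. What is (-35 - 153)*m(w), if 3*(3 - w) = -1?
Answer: -1692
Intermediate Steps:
w = 10/3 (w = 3 - ⅓*(-1) = 3 + ⅓ = 10/3 ≈ 3.3333)
(-35 - 153)*m(w) = (-35 - 153)*9 = -188*9 = -1692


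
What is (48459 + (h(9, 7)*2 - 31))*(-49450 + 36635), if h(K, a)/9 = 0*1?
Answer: -620604820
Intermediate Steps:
h(K, a) = 0 (h(K, a) = 9*(0*1) = 9*0 = 0)
(48459 + (h(9, 7)*2 - 31))*(-49450 + 36635) = (48459 + (0*2 - 31))*(-49450 + 36635) = (48459 + (0 - 31))*(-12815) = (48459 - 31)*(-12815) = 48428*(-12815) = -620604820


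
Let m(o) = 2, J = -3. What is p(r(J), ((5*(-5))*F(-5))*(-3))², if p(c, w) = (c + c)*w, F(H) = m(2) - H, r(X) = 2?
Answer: 4410000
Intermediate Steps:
F(H) = 2 - H
p(c, w) = 2*c*w (p(c, w) = (2*c)*w = 2*c*w)
p(r(J), ((5*(-5))*F(-5))*(-3))² = (2*2*(((5*(-5))*(2 - 1*(-5)))*(-3)))² = (2*2*(-25*(2 + 5)*(-3)))² = (2*2*(-25*7*(-3)))² = (2*2*(-175*(-3)))² = (2*2*525)² = 2100² = 4410000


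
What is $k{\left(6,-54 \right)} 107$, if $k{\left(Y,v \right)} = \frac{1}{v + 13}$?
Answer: $- \frac{107}{41} \approx -2.6098$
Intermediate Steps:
$k{\left(Y,v \right)} = \frac{1}{13 + v}$
$k{\left(6,-54 \right)} 107 = \frac{1}{13 - 54} \cdot 107 = \frac{1}{-41} \cdot 107 = \left(- \frac{1}{41}\right) 107 = - \frac{107}{41}$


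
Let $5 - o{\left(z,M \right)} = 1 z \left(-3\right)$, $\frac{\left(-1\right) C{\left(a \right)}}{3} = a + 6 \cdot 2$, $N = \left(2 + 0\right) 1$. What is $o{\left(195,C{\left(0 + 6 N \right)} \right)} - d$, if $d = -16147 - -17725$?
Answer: $-988$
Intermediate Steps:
$N = 2$ ($N = 2 \cdot 1 = 2$)
$C{\left(a \right)} = -36 - 3 a$ ($C{\left(a \right)} = - 3 \left(a + 6 \cdot 2\right) = - 3 \left(a + 12\right) = - 3 \left(12 + a\right) = -36 - 3 a$)
$o{\left(z,M \right)} = 5 + 3 z$ ($o{\left(z,M \right)} = 5 - 1 z \left(-3\right) = 5 - z \left(-3\right) = 5 - - 3 z = 5 + 3 z$)
$d = 1578$ ($d = -16147 + 17725 = 1578$)
$o{\left(195,C{\left(0 + 6 N \right)} \right)} - d = \left(5 + 3 \cdot 195\right) - 1578 = \left(5 + 585\right) - 1578 = 590 - 1578 = -988$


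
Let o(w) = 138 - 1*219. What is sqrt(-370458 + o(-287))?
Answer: 3*I*sqrt(41171) ≈ 608.72*I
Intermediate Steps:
o(w) = -81 (o(w) = 138 - 219 = -81)
sqrt(-370458 + o(-287)) = sqrt(-370458 - 81) = sqrt(-370539) = 3*I*sqrt(41171)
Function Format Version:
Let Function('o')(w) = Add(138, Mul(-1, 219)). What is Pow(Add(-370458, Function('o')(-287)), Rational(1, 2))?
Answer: Mul(3, I, Pow(41171, Rational(1, 2))) ≈ Mul(608.72, I)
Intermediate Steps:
Function('o')(w) = -81 (Function('o')(w) = Add(138, -219) = -81)
Pow(Add(-370458, Function('o')(-287)), Rational(1, 2)) = Pow(Add(-370458, -81), Rational(1, 2)) = Pow(-370539, Rational(1, 2)) = Mul(3, I, Pow(41171, Rational(1, 2)))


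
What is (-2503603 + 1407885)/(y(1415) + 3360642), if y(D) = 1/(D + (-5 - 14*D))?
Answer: -20161211200/61835812799 ≈ -0.32604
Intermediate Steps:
y(D) = 1/(-5 - 13*D)
(-2503603 + 1407885)/(y(1415) + 3360642) = (-2503603 + 1407885)/(-1/(5 + 13*1415) + 3360642) = -1095718/(-1/(5 + 18395) + 3360642) = -1095718/(-1/18400 + 3360642) = -1095718/61835812799/18400 = -1095718*18400/61835812799 = -20161211200/61835812799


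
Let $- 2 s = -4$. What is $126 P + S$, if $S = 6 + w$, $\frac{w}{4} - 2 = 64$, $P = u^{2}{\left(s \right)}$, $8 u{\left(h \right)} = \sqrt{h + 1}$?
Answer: $\frac{8829}{32} \approx 275.91$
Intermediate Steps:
$s = 2$ ($s = \left(- \frac{1}{2}\right) \left(-4\right) = 2$)
$u{\left(h \right)} = \frac{\sqrt{1 + h}}{8}$ ($u{\left(h \right)} = \frac{\sqrt{h + 1}}{8} = \frac{\sqrt{1 + h}}{8}$)
$P = \frac{3}{64}$ ($P = \left(\frac{\sqrt{1 + 2}}{8}\right)^{2} = \left(\frac{\sqrt{3}}{8}\right)^{2} = \frac{3}{64} \approx 0.046875$)
$w = 264$ ($w = 8 + 4 \cdot 64 = 8 + 256 = 264$)
$S = 270$ ($S = 6 + 264 = 270$)
$126 P + S = 126 \cdot \frac{3}{64} + 270 = \frac{189}{32} + 270 = \frac{8829}{32}$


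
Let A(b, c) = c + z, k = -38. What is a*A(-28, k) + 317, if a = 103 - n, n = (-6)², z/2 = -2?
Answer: -2497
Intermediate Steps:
z = -4 (z = 2*(-2) = -4)
A(b, c) = -4 + c (A(b, c) = c - 4 = -4 + c)
n = 36
a = 67 (a = 103 - 1*36 = 103 - 36 = 67)
a*A(-28, k) + 317 = 67*(-4 - 38) + 317 = 67*(-42) + 317 = -2814 + 317 = -2497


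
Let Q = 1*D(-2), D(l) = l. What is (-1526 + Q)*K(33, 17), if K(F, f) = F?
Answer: -50424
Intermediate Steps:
Q = -2 (Q = 1*(-2) = -2)
(-1526 + Q)*K(33, 17) = (-1526 - 2)*33 = -1528*33 = -50424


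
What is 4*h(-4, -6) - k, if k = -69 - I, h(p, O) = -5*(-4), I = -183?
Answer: -34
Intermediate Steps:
h(p, O) = 20
k = 114 (k = -69 - 1*(-183) = -69 + 183 = 114)
4*h(-4, -6) - k = 4*20 - 1*114 = 80 - 114 = -34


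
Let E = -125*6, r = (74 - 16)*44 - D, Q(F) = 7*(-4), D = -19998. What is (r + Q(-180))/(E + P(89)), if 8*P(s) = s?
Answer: -180176/5911 ≈ -30.481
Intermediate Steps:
Q(F) = -28
P(s) = s/8
r = 22550 (r = (74 - 16)*44 - 1*(-19998) = 58*44 + 19998 = 2552 + 19998 = 22550)
E = -750
(r + Q(-180))/(E + P(89)) = (22550 - 28)/(-750 + (⅛)*89) = 22522/(-750 + 89/8) = 22522/(-5911/8) = 22522*(-8/5911) = -180176/5911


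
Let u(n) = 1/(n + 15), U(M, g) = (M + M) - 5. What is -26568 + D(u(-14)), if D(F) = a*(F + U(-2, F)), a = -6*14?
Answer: -25896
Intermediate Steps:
U(M, g) = -5 + 2*M (U(M, g) = 2*M - 5 = -5 + 2*M)
a = -84
u(n) = 1/(15 + n)
D(F) = 756 - 84*F (D(F) = -84*(F + (-5 + 2*(-2))) = -84*(F + (-5 - 4)) = -84*(F - 9) = -84*(-9 + F) = 756 - 84*F)
-26568 + D(u(-14)) = -26568 + (756 - 84/(15 - 14)) = -26568 + (756 - 84/1) = -26568 + (756 - 84*1) = -26568 + (756 - 84) = -26568 + 672 = -25896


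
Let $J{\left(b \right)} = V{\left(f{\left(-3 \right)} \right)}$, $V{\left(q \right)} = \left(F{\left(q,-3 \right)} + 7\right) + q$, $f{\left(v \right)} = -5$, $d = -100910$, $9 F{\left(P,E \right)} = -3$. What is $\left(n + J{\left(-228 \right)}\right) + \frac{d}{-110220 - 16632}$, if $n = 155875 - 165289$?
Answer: $- \frac{198978733}{21142} \approx -9411.5$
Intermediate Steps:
$F{\left(P,E \right)} = - \frac{1}{3}$ ($F{\left(P,E \right)} = \frac{1}{9} \left(-3\right) = - \frac{1}{3}$)
$n = -9414$
$V{\left(q \right)} = \frac{20}{3} + q$ ($V{\left(q \right)} = \left(- \frac{1}{3} + 7\right) + q = \frac{20}{3} + q$)
$J{\left(b \right)} = \frac{5}{3}$ ($J{\left(b \right)} = \frac{20}{3} - 5 = \frac{5}{3}$)
$\left(n + J{\left(-228 \right)}\right) + \frac{d}{-110220 - 16632} = \left(-9414 + \frac{5}{3}\right) - \frac{100910}{-110220 - 16632} = - \frac{28237}{3} - \frac{100910}{-110220 - 16632} = - \frac{28237}{3} - \frac{100910}{-126852} = - \frac{28237}{3} - - \frac{50455}{63426} = - \frac{28237}{3} + \frac{50455}{63426} = - \frac{198978733}{21142}$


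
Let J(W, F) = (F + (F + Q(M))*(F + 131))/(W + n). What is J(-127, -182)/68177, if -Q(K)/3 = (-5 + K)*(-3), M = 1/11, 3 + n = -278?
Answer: -62443/152989188 ≈ -0.00040815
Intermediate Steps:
n = -281 (n = -3 - 278 = -281)
M = 1/11 ≈ 0.090909
Q(K) = -45 + 9*K (Q(K) = -3*(-5 + K)*(-3) = -3*(15 - 3*K) = -45 + 9*K)
J(W, F) = (F + (131 + F)*(-486/11 + F))/(-281 + W) (J(W, F) = (F + (F + (-45 + 9*(1/11)))*(F + 131))/(W - 281) = (F + (F + (-45 + 9/11))*(131 + F))/(-281 + W) = (F + (F - 486/11)*(131 + F))/(-281 + W) = (F + (-486/11 + F)*(131 + F))/(-281 + W) = (F + (131 + F)*(-486/11 + F))/(-281 + W))
J(-127, -182)/68177 = ((-63666 + 11*(-182)**2 + 966*(-182))/(11*(-281 - 127)))/68177 = ((1/11)*(-63666 + 11*33124 - 175812)/(-408))*(1/68177) = ((1/11)*(-1/408)*(-63666 + 364364 - 175812))*(1/68177) = ((1/11)*(-1/408)*124886)*(1/68177) = -62443/2244*1/68177 = -62443/152989188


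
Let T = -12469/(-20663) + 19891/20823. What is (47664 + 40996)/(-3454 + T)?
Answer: -19073676220170/742733450963 ≈ -25.680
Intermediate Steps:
T = 670649720/430265649 (T = -12469*(-1/20663) + 19891*(1/20823) = 12469/20663 + 19891/20823 = 670649720/430265649 ≈ 1.5587)
(47664 + 40996)/(-3454 + T) = (47664 + 40996)/(-3454 + 670649720/430265649) = 88660/(-1485466901926/430265649) = 88660*(-430265649/1485466901926) = -19073676220170/742733450963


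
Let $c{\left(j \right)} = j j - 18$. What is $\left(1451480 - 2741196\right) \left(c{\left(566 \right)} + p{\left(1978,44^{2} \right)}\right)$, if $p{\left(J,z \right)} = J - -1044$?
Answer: $-417042565760$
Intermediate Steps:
$p{\left(J,z \right)} = 1044 + J$ ($p{\left(J,z \right)} = J + 1044 = 1044 + J$)
$c{\left(j \right)} = -18 + j^{2}$ ($c{\left(j \right)} = j^{2} - 18 = -18 + j^{2}$)
$\left(1451480 - 2741196\right) \left(c{\left(566 \right)} + p{\left(1978,44^{2} \right)}\right) = \left(1451480 - 2741196\right) \left(\left(-18 + 566^{2}\right) + \left(1044 + 1978\right)\right) = - 1289716 \left(\left(-18 + 320356\right) + 3022\right) = - 1289716 \left(320338 + 3022\right) = \left(-1289716\right) 323360 = -417042565760$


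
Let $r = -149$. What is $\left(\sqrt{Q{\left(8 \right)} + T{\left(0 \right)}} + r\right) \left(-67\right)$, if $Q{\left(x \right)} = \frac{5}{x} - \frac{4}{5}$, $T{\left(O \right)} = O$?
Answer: $9983 - \frac{67 i \sqrt{70}}{20} \approx 9983.0 - 28.028 i$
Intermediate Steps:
$Q{\left(x \right)} = - \frac{4}{5} + \frac{5}{x}$ ($Q{\left(x \right)} = \frac{5}{x} - \frac{4}{5} = - \frac{4}{5} + \frac{5}{x}$)
$\left(\sqrt{Q{\left(8 \right)} + T{\left(0 \right)}} + r\right) \left(-67\right) = \left(\sqrt{\left(- \frac{4}{5} + \frac{5}{8}\right) + 0} - 149\right) \left(-67\right) = \left(\sqrt{- \frac{7}{40} + 0} - 149\right) \left(-67\right) = \left(\sqrt{- \frac{7}{40}} - 149\right) \left(-67\right) = \left(\frac{i \sqrt{70}}{20} - 149\right) \left(-67\right) = \left(-149 + \frac{i \sqrt{70}}{20}\right) \left(-67\right) = 9983 - \frac{67 i \sqrt{70}}{20}$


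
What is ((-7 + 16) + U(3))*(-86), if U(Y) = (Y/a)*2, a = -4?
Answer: -645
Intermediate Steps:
U(Y) = -Y/2 (U(Y) = (Y/(-4))*2 = (Y*(-1/4))*2 = -Y/4*2 = -Y/2)
((-7 + 16) + U(3))*(-86) = ((-7 + 16) - 1/2*3)*(-86) = (9 - 3/2)*(-86) = (15/2)*(-86) = -645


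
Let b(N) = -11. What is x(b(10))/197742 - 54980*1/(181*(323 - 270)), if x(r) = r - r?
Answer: -54980/9593 ≈ -5.7313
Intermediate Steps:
x(r) = 0
x(b(10))/197742 - 54980*1/(181*(323 - 270)) = 0/197742 - 54980*1/(181*(323 - 270)) = 0*(1/197742) - 54980/(181*53) = 0 - 54980/9593 = -54980/9593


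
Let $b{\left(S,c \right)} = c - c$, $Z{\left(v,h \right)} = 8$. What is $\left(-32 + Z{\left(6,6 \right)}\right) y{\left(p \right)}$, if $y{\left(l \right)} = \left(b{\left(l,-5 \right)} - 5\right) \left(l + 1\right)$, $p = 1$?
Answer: $240$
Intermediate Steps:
$b{\left(S,c \right)} = 0$
$y{\left(l \right)} = -5 - 5 l$ ($y{\left(l \right)} = \left(0 - 5\right) \left(l + 1\right) = - 5 \left(1 + l\right) = -5 - 5 l$)
$\left(-32 + Z{\left(6,6 \right)}\right) y{\left(p \right)} = \left(-32 + 8\right) \left(-5 - 5\right) = - 24 \left(-5 - 5\right) = \left(-24\right) \left(-10\right) = 240$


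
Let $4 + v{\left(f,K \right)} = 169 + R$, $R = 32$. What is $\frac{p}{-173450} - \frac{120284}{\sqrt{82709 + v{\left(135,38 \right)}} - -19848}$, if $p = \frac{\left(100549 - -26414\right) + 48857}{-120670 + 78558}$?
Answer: $- \frac{435956411468848811}{71922086054015680} + \frac{60142 \sqrt{82906}}{196930099} \approx -5.9736$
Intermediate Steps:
$v{\left(f,K \right)} = 197$ ($v{\left(f,K \right)} = -4 + \left(169 + 32\right) = -4 + 201 = 197$)
$p = - \frac{43955}{10528}$ ($p = \frac{\left(100549 + 26414\right) + 48857}{-42112} = \left(126963 + 48857\right) \left(- \frac{1}{42112}\right) = 175820 \left(- \frac{1}{42112}\right) = - \frac{43955}{10528} \approx -4.1751$)
$\frac{p}{-173450} - \frac{120284}{\sqrt{82709 + v{\left(135,38 \right)}} - -19848} = - \frac{43955}{10528 \left(-173450\right)} - \frac{120284}{\sqrt{82709 + 197} - -19848} = \left(- \frac{43955}{10528}\right) \left(- \frac{1}{173450}\right) - \frac{120284}{\sqrt{82906} + 19848} = \frac{8791}{365216320} - \frac{120284}{19848 + \sqrt{82906}}$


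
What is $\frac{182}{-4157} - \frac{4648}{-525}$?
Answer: $\frac{2746598}{311775} \approx 8.8096$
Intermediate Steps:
$\frac{182}{-4157} - \frac{4648}{-525} = 182 \left(- \frac{1}{4157}\right) - - \frac{664}{75} = - \frac{182}{4157} + \frac{664}{75} = \frac{2746598}{311775}$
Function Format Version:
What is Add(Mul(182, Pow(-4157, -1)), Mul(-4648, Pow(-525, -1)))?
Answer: Rational(2746598, 311775) ≈ 8.8096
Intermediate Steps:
Add(Mul(182, Pow(-4157, -1)), Mul(-4648, Pow(-525, -1))) = Add(Mul(182, Rational(-1, 4157)), Mul(-4648, Rational(-1, 525))) = Add(Rational(-182, 4157), Rational(664, 75)) = Rational(2746598, 311775)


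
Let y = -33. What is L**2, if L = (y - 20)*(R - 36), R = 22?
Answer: 550564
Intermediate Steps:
L = 742 (L = (-33 - 20)*(22 - 36) = -53*(-14) = 742)
L**2 = 742**2 = 550564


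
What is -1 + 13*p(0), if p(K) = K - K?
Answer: -1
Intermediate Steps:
p(K) = 0
-1 + 13*p(0) = -1 + 13*0 = -1 + 0 = -1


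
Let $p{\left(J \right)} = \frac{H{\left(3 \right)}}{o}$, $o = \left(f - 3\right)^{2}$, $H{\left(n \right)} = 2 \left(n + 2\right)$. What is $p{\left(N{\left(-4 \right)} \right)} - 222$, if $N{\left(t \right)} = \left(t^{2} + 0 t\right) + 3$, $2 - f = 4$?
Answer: $- \frac{1108}{5} \approx -221.6$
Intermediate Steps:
$H{\left(n \right)} = 4 + 2 n$ ($H{\left(n \right)} = 2 \left(2 + n\right) = 4 + 2 n$)
$f = -2$ ($f = 2 - 4 = -2$)
$N{\left(t \right)} = 3 + t^{2}$ ($N{\left(t \right)} = \left(t^{2} + 0\right) + 3 = t^{2} + 3 = 3 + t^{2}$)
$o = 25$ ($o = \left(-2 - 3\right)^{2} = \left(-5\right)^{2} = 25$)
$p{\left(J \right)} = \frac{2}{5}$ ($p{\left(J \right)} = \frac{4 + 2 \cdot 3}{25} = \left(4 + 6\right) \frac{1}{25} = 10 \cdot \frac{1}{25} = \frac{2}{5}$)
$p{\left(N{\left(-4 \right)} \right)} - 222 = \frac{2}{5} - 222 = - \frac{1108}{5}$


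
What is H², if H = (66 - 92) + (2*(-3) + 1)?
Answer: 961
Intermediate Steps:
H = -31 (H = -26 + (-6 + 1) = -26 - 5 = -31)
H² = (-31)² = 961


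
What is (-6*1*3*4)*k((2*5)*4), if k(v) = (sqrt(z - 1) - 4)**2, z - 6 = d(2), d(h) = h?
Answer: -1656 + 576*sqrt(7) ≈ -132.05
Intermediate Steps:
z = 8 (z = 6 + 2 = 8)
k(v) = (-4 + sqrt(7))**2 (k(v) = (sqrt(8 - 1) - 4)**2 = (sqrt(7) - 4)**2 = (-4 + sqrt(7))**2)
(-6*1*3*4)*k((2*5)*4) = (-6*1*3*4)*(4 - sqrt(7))**2 = (-18*4)*(4 - sqrt(7))**2 = (-6*12)*(4 - sqrt(7))**2 = -72*(4 - sqrt(7))**2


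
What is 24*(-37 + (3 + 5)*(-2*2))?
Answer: -1656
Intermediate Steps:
24*(-37 + (3 + 5)*(-2*2)) = 24*(-37 + 8*(-4)) = 24*(-37 - 32) = 24*(-69) = -1656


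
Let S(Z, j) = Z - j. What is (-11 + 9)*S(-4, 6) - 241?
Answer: -221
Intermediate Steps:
(-11 + 9)*S(-4, 6) - 241 = (-11 + 9)*(-4 - 1*6) - 241 = -2*(-4 - 6) - 241 = -2*(-10) - 241 = 20 - 241 = -221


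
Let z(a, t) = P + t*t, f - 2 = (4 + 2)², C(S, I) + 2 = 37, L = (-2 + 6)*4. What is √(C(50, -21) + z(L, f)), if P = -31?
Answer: 2*√362 ≈ 38.053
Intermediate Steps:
L = 16 (L = 4*4 = 16)
C(S, I) = 35 (C(S, I) = -2 + 37 = 35)
f = 38 (f = 2 + (4 + 2)² = 2 + 6² = 2 + 36 = 38)
z(a, t) = -31 + t² (z(a, t) = -31 + t*t = -31 + t²)
√(C(50, -21) + z(L, f)) = √(35 + (-31 + 38²)) = √(35 + (-31 + 1444)) = √(35 + 1413) = √1448 = 2*√362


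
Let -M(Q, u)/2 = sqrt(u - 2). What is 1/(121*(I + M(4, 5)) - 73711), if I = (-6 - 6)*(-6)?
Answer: -5909/384063119 + 2*sqrt(3)/34914829 ≈ -1.5286e-5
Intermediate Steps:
M(Q, u) = -2*sqrt(-2 + u) (M(Q, u) = -2*sqrt(u - 2) = -2*sqrt(-2 + u))
I = 72 (I = -12*(-6) = 72)
1/(121*(I + M(4, 5)) - 73711) = 1/(121*(72 - 2*sqrt(-2 + 5)) - 73711) = 1/(121*(72 - 2*sqrt(3)) - 73711) = 1/((8712 - 242*sqrt(3)) - 73711) = 1/(-64999 - 242*sqrt(3))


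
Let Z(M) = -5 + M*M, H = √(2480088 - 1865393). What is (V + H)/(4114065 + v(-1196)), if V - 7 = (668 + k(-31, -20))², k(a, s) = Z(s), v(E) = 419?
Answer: 282494/1028621 + √614695/4114484 ≈ 0.27482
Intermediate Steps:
H = √614695 ≈ 784.02
Z(M) = -5 + M²
k(a, s) = -5 + s²
V = 1129976 (V = 7 + (668 + (-5 + (-20)²))² = 7 + (668 + (-5 + 400))² = 7 + (668 + 395)² = 7 + 1063² = 7 + 1129969 = 1129976)
(V + H)/(4114065 + v(-1196)) = (1129976 + √614695)/(4114065 + 419) = (1129976 + √614695)/4114484 = (1129976 + √614695)*(1/4114484) = 282494/1028621 + √614695/4114484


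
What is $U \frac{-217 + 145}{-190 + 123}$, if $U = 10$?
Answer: $\frac{720}{67} \approx 10.746$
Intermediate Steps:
$U \frac{-217 + 145}{-190 + 123} = 10 \frac{-217 + 145}{-190 + 123} = 10 \left(- \frac{72}{-67}\right) = 10 \left(\left(-72\right) \left(- \frac{1}{67}\right)\right) = 10 \cdot \frac{72}{67} = \frac{720}{67}$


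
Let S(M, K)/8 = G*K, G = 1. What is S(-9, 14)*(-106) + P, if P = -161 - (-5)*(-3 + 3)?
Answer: -12033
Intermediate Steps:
S(M, K) = 8*K (S(M, K) = 8*(1*K) = 8*K)
P = -161 (P = -161 - (-5)*0 = -161 - 1*0 = -161 + 0 = -161)
S(-9, 14)*(-106) + P = (8*14)*(-106) - 161 = 112*(-106) - 161 = -11872 - 161 = -12033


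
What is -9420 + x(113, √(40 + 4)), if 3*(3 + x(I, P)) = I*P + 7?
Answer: -28262/3 + 226*√11/3 ≈ -9170.8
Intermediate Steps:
x(I, P) = -⅔ + I*P/3 (x(I, P) = -3 + (I*P + 7)/3 = -3 + (7 + I*P)/3 = -3 + (7/3 + I*P/3) = -⅔ + I*P/3)
-9420 + x(113, √(40 + 4)) = -9420 + (-⅔ + (⅓)*113*√(40 + 4)) = -9420 + (-⅔ + (⅓)*113*√44) = -9420 + (-⅔ + (⅓)*113*(2*√11)) = -9420 + (-⅔ + 226*√11/3) = -28262/3 + 226*√11/3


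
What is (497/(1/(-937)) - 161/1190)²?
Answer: 6267438114125409/28900 ≈ 2.1687e+11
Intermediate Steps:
(497/(1/(-937)) - 161/1190)² = (497/(-1/937) - 161*1/1190)² = (497*(-937) - 23/170)² = (-465689 - 23/170)² = (-79167153/170)² = 6267438114125409/28900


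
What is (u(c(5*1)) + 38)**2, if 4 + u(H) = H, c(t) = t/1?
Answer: 1521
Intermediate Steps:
c(t) = t (c(t) = t*1 = t)
u(H) = -4 + H
(u(c(5*1)) + 38)**2 = ((-4 + 5*1) + 38)**2 = ((-4 + 5) + 38)**2 = (1 + 38)**2 = 39**2 = 1521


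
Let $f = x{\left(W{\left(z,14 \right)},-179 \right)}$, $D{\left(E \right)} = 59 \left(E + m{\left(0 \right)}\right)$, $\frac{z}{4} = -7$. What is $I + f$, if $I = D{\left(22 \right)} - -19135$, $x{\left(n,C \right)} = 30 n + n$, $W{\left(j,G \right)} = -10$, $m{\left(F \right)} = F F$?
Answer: $20123$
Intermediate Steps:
$m{\left(F \right)} = F^{2}$
$z = -28$ ($z = 4 \left(-7\right) = -28$)
$D{\left(E \right)} = 59 E$ ($D{\left(E \right)} = 59 \left(E + 0^{2}\right) = 59 \left(E + 0\right) = 59 E$)
$x{\left(n,C \right)} = 31 n$
$I = 20433$ ($I = 59 \cdot 22 - -19135 = 1298 + 19135 = 20433$)
$f = -310$ ($f = 31 \left(-10\right) = -310$)
$I + f = 20433 - 310 = 20123$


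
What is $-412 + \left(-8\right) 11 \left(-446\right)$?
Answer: $38836$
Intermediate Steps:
$-412 + \left(-8\right) 11 \left(-446\right) = -412 - -39248 = -412 + 39248 = 38836$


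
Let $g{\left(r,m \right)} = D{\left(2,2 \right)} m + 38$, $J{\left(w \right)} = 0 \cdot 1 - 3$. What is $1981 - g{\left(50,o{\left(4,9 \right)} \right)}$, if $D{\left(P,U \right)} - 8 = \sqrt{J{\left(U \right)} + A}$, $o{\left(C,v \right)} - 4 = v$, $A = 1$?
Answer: $1839 - 13 i \sqrt{2} \approx 1839.0 - 18.385 i$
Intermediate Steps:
$o{\left(C,v \right)} = 4 + v$
$J{\left(w \right)} = -3$ ($J{\left(w \right)} = 0 - 3 = -3$)
$D{\left(P,U \right)} = 8 + i \sqrt{2}$ ($D{\left(P,U \right)} = 8 + \sqrt{-3 + 1} = 8 + \sqrt{-2} = 8 + i \sqrt{2}$)
$g{\left(r,m \right)} = 38 + m \left(8 + i \sqrt{2}\right)$ ($g{\left(r,m \right)} = \left(8 + i \sqrt{2}\right) m + 38 = m \left(8 + i \sqrt{2}\right) + 38 = 38 + m \left(8 + i \sqrt{2}\right)$)
$1981 - g{\left(50,o{\left(4,9 \right)} \right)} = 1981 - \left(38 + \left(4 + 9\right) \left(8 + i \sqrt{2}\right)\right) = 1981 - \left(38 + 13 \left(8 + i \sqrt{2}\right)\right) = 1981 - \left(38 + \left(104 + 13 i \sqrt{2}\right)\right) = 1981 - \left(142 + 13 i \sqrt{2}\right) = 1839 - 13 i \sqrt{2}$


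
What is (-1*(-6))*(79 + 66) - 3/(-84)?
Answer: 24361/28 ≈ 870.04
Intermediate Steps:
(-1*(-6))*(79 + 66) - 3/(-84) = 6*145 - 3*(-1/84) = 870 + 1/28 = 24361/28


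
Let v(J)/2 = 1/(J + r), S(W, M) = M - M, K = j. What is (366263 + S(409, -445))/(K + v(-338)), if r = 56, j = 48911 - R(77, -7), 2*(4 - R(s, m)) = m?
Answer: 103286166/13790785 ≈ 7.4895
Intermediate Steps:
R(s, m) = 4 - m/2
j = 97807/2 (j = 48911 - (4 - ½*(-7)) = 48911 - (4 + 7/2) = 48911 - 1*15/2 = 48911 - 15/2 = 97807/2 ≈ 48904.)
K = 97807/2 ≈ 48904.
S(W, M) = 0
v(J) = 2/(56 + J) (v(J) = 2/(J + 56) = 2/(56 + J))
(366263 + S(409, -445))/(K + v(-338)) = (366263 + 0)/(97807/2 + 2/(56 - 338)) = 366263/(97807/2 + 2/(-282)) = 366263/(97807/2 + 2*(-1/282)) = 366263/(97807/2 - 1/141) = 366263/(13790785/282) = 366263*(282/13790785) = 103286166/13790785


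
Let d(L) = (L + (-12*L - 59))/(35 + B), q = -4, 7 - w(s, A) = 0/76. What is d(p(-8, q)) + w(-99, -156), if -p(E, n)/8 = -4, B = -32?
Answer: -130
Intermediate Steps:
w(s, A) = 7 (w(s, A) = 7 - 0/76 = 7 - 1*0 = 7 + 0 = 7)
p(E, n) = 32 (p(E, n) = -8*(-4) = 32)
d(L) = -59/3 - 11*L/3 (d(L) = (L + (-12*L - 59))/(35 - 32) = (L + (-59 - 12*L))/3 = (-59 - 11*L)*(1/3) = -59/3 - 11*L/3)
d(p(-8, q)) + w(-99, -156) = (-59/3 - 11/3*32) + 7 = (-59/3 - 352/3) + 7 = -137 + 7 = -130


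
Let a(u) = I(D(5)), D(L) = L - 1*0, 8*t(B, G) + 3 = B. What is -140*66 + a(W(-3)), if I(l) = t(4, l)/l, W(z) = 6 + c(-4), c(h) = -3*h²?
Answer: -369599/40 ≈ -9240.0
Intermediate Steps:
t(B, G) = -3/8 + B/8
D(L) = L (D(L) = L + 0 = L)
W(z) = -42 (W(z) = 6 - 3*(-4)² = 6 - 3*16 = 6 - 48 = -42)
I(l) = 1/(8*l) (I(l) = (-3/8 + (⅛)*4)/l = (-3/8 + ½)/l = 1/(8*l))
a(u) = 1/40 (a(u) = (⅛)/5 = (⅛)*(⅕) = 1/40)
-140*66 + a(W(-3)) = -140*66 + 1/40 = -9240 + 1/40 = -369599/40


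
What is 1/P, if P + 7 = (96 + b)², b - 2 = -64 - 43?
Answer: 1/74 ≈ 0.013514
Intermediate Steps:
b = -105 (b = 2 + (-64 - 43) = 2 - 107 = -105)
P = 74 (P = -7 + (96 - 105)² = -7 + (-9)² = -7 + 81 = 74)
1/P = 1/74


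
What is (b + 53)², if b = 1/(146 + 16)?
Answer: 73736569/26244 ≈ 2809.7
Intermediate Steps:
b = 1/162 ≈ 0.0061728
(b + 53)² = (1/162 + 53)² = (8587/162)² = 73736569/26244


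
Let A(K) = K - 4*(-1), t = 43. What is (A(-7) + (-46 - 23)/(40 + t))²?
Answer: 101124/6889 ≈ 14.679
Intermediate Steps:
A(K) = 4 + K (A(K) = K + 4 = 4 + K)
(A(-7) + (-46 - 23)/(40 + t))² = ((4 - 7) + (-46 - 23)/(40 + 43))² = (-3 - 69/83)² = (-318/83)² = 101124/6889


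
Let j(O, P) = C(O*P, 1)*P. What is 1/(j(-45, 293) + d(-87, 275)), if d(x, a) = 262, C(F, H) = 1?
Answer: 1/555 ≈ 0.0018018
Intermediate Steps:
j(O, P) = P (j(O, P) = 1*P = P)
1/(j(-45, 293) + d(-87, 275)) = 1/(293 + 262) = 1/555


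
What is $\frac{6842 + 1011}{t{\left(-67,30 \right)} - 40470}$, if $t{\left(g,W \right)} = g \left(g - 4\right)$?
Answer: $- \frac{7853}{35713} \approx -0.21989$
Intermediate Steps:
$t{\left(g,W \right)} = g \left(-4 + g\right)$
$\frac{6842 + 1011}{t{\left(-67,30 \right)} - 40470} = \frac{6842 + 1011}{- 67 \left(-4 - 67\right) - 40470} = \frac{7853}{\left(-67\right) \left(-71\right) - 40470} = \frac{7853}{4757 - 40470} = \frac{7853}{-35713} = 7853 \left(- \frac{1}{35713}\right) = - \frac{7853}{35713}$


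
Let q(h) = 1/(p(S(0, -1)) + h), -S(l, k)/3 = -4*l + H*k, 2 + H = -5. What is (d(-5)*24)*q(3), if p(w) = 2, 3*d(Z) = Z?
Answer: -8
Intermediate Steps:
H = -7 (H = -2 - 5 = -7)
d(Z) = Z/3
S(l, k) = 12*l + 21*k (S(l, k) = -3*(-4*l - 7*k) = -3*(-7*k - 4*l) = 12*l + 21*k)
q(h) = 1/(2 + h)
(d(-5)*24)*q(3) = (((1/3)*(-5))*24)/(2 + 3) = -5/3*24/5 = -40*1/5 = -8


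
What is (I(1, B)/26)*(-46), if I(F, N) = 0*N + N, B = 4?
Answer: -92/13 ≈ -7.0769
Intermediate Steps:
I(F, N) = N (I(F, N) = 0 + N = N)
(I(1, B)/26)*(-46) = (4/26)*(-46) = (4*(1/26))*(-46) = (2/13)*(-46) = -92/13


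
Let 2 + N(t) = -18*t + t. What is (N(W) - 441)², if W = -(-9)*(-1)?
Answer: 84100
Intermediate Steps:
W = -9 (W = -3*3 = -9)
N(t) = -2 - 17*t (N(t) = -2 + (-18*t + t) = -2 - 17*t)
(N(W) - 441)² = ((-2 - 17*(-9)) - 441)² = ((-2 + 153) - 441)² = (151 - 441)² = (-290)² = 84100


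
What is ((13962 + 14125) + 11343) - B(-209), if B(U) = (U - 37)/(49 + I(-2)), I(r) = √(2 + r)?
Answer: 1932316/49 ≈ 39435.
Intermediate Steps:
B(U) = -37/49 + U/49 (B(U) = (U - 37)/(49 + √(2 - 2)) = (-37 + U)/(49 + √0) = (-37 + U)/(49 + 0) = (-37 + U)/49 = (-37 + U)*(1/49) = -37/49 + U/49)
((13962 + 14125) + 11343) - B(-209) = ((13962 + 14125) + 11343) - (-37/49 + (1/49)*(-209)) = (28087 + 11343) - (-37/49 - 209/49) = 39430 - 1*(-246/49) = 39430 + 246/49 = 1932316/49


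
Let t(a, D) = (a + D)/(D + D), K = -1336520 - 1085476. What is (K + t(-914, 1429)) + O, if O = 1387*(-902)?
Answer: -10497633545/2858 ≈ -3.6731e+6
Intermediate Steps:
K = -2421996
t(a, D) = (D + a)/(2*D) (t(a, D) = (D + a)/((2*D)) = (D + a)*(1/(2*D)) = (D + a)/(2*D))
O = -1251074
(K + t(-914, 1429)) + O = (-2421996 + (1/2)*(1429 - 914)/1429) - 1251074 = (-2421996 + (1/2)*(1/1429)*515) - 1251074 = (-2421996 + 515/2858) - 1251074 = -6922064053/2858 - 1251074 = -10497633545/2858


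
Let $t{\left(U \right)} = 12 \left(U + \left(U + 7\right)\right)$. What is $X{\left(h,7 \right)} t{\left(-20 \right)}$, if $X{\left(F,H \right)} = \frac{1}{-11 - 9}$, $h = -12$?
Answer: $\frac{99}{5} \approx 19.8$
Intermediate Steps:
$X{\left(F,H \right)} = - \frac{1}{20}$ ($X{\left(F,H \right)} = \frac{1}{-20} = - \frac{1}{20}$)
$t{\left(U \right)} = 84 + 24 U$ ($t{\left(U \right)} = 12 \left(U + \left(7 + U\right)\right) = 12 \left(7 + 2 U\right) = 84 + 24 U$)
$X{\left(h,7 \right)} t{\left(-20 \right)} = - \frac{84 + 24 \left(-20\right)}{20} = - \frac{84 - 480}{20} = \left(- \frac{1}{20}\right) \left(-396\right) = \frac{99}{5}$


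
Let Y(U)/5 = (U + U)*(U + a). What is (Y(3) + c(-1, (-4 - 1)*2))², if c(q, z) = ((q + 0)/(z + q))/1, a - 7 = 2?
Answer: 15689521/121 ≈ 1.2967e+5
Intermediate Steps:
a = 9 (a = 7 + 2 = 9)
Y(U) = 10*U*(9 + U) (Y(U) = 5*((U + U)*(U + 9)) = 5*((2*U)*(9 + U)) = 5*(2*U*(9 + U)) = 10*U*(9 + U))
c(q, z) = q/(q + z) (c(q, z) = (q/(q + z))*1 = q/(q + z))
(Y(3) + c(-1, (-4 - 1)*2))² = (10*3*(9 + 3) - 1/(-1 + (-4 - 1)*2))² = (10*3*12 - 1/(-1 - 5*2))² = (360 - 1/(-1 - 10))² = (360 - 1/(-11))² = (360 - 1*(-1/11))² = (360 + 1/11)² = (3961/11)² = 15689521/121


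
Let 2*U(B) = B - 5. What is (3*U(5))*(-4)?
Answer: 0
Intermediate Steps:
U(B) = -5/2 + B/2 (U(B) = (B - 5)/2 = (-5 + B)/2 = -5/2 + B/2)
(3*U(5))*(-4) = (3*(-5/2 + (½)*5))*(-4) = (3*(-5/2 + 5/2))*(-4) = (3*0)*(-4) = 0*(-4) = 0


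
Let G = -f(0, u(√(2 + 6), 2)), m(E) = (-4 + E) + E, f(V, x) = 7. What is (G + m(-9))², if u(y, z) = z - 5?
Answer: 841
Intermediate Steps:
u(y, z) = -5 + z
m(E) = -4 + 2*E
G = -7 (G = -1*7 = -7)
(G + m(-9))² = (-7 + (-4 + 2*(-9)))² = (-7 + (-4 - 18))² = (-7 - 22)² = (-29)² = 841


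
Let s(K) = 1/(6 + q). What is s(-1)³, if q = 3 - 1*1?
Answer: 1/512 ≈ 0.0019531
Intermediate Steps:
q = 2 (q = 3 - 1 = 2)
s(K) = ⅛ (s(K) = 1/(6 + 2) = 1/8 = ⅛)
s(-1)³ = (⅛)³ = 1/512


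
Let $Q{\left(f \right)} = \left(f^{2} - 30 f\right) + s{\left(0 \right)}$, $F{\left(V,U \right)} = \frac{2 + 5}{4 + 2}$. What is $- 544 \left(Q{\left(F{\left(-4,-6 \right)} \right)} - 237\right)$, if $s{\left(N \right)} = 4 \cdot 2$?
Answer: $\frac{1285880}{9} \approx 1.4288 \cdot 10^{5}$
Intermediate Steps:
$F{\left(V,U \right)} = \frac{7}{6}$
$s{\left(N \right)} = 8$
$Q{\left(f \right)} = 8 + f^{2} - 30 f$ ($Q{\left(f \right)} = \left(f^{2} - 30 f\right) + 8 = 8 + f^{2} - 30 f$)
$- 544 \left(Q{\left(F{\left(-4,-6 \right)} \right)} - 237\right) = - 544 \left(\left(8 + \left(\frac{7}{6}\right)^{2} - 35\right) - 237\right) = - 544 \left(\left(8 + \frac{49}{36} - 35\right) - 237\right) = - 544 \left(- \frac{923}{36} - 237\right) = \left(-544\right) \left(- \frac{9455}{36}\right) = \frac{1285880}{9}$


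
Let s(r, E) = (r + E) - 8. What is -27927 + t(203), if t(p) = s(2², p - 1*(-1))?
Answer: -27727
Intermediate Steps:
s(r, E) = -8 + E + r (s(r, E) = (E + r) - 8 = -8 + E + r)
t(p) = -3 + p (t(p) = -8 + (p - 1*(-1)) + 2² = -8 + (p + 1) + 4 = -8 + (1 + p) + 4 = -3 + p)
-27927 + t(203) = -27927 + (-3 + 203) = -27927 + 200 = -27727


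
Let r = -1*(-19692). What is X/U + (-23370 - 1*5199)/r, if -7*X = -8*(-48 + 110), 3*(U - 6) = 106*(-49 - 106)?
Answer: -275951891/188524644 ≈ -1.4637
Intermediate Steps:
r = 19692
U = -16412/3 (U = 6 + (106*(-49 - 106))/3 = 6 + (106*(-155))/3 = 6 + (⅓)*(-16430) = 6 - 16430/3 = -16412/3 ≈ -5470.7)
X = 496/7 (X = -(-8)*(-48 + 110)/7 = -(-8)*62/7 = -⅐*(-496) = 496/7 ≈ 70.857)
X/U + (-23370 - 1*5199)/r = 496/(7*(-16412/3)) + (-23370 - 1*5199)/19692 = (496/7)*(-3/16412) + (-23370 - 5199)*(1/19692) = -372/28721 - 28569*1/19692 = -372/28721 - 9523/6564 = -275951891/188524644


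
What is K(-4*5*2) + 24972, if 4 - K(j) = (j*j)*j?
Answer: 88976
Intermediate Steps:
K(j) = 4 - j**3 (K(j) = 4 - j*j*j = 4 - j**2*j = 4 - j**3)
K(-4*5*2) + 24972 = (4 - (-4*5*2)**3) + 24972 = (4 - (-20*2)**3) + 24972 = (4 - 1*(-40)**3) + 24972 = (4 - 1*(-64000)) + 24972 = (4 + 64000) + 24972 = 64004 + 24972 = 88976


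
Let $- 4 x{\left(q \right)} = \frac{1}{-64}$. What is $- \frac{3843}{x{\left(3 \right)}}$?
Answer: $-983808$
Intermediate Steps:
$x{\left(q \right)} = \frac{1}{256}$ ($x{\left(q \right)} = - \frac{1}{4 \left(-64\right)} = \left(- \frac{1}{4}\right) \left(- \frac{1}{64}\right) = \frac{1}{256}$)
$- \frac{3843}{x{\left(3 \right)}} = - 3843 \frac{1}{\frac{1}{256}} = \left(-3843\right) 256 = -983808$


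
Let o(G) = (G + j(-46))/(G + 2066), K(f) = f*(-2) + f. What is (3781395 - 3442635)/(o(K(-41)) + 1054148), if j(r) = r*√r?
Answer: 317068273797083928/986648048342394493 + 6566659344*I*√46/986648048342394493 ≈ 0.32136 + 4.514e-8*I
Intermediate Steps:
K(f) = -f (K(f) = -2*f + f = -f)
j(r) = r^(3/2)
o(G) = (G - 46*I*√46)/(2066 + G) (o(G) = (G + (-46)^(3/2))/(G + 2066) = (G - 46*I*√46)/(2066 + G))
(3781395 - 3442635)/(o(K(-41)) + 1054148) = (3781395 - 3442635)/((-1*(-41) - 46*I*√46)/(2066 - 1*(-41)) + 1054148) = 338760/((41 - 46*I*√46)/(2066 + 41) + 1054148) = 338760/((41 - 46*I*√46)/2107 + 1054148) = 338760/((41/2107 - 46*I*√46/2107) + 1054148) = 338760/(2221089877/2107 - 46*I*√46/2107)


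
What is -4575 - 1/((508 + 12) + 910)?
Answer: -6542251/1430 ≈ -4575.0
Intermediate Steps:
-4575 - 1/((508 + 12) + 910) = -4575 - 1/(520 + 910) = -4575 - 1/1430 = -6542251/1430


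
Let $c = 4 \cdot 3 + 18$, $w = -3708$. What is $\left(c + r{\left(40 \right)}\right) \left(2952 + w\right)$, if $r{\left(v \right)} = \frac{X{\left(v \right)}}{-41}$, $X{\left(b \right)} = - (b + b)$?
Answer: $- \frac{990360}{41} \approx -24155.0$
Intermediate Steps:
$X{\left(b \right)} = - 2 b$
$c = 30$ ($c = 12 + 18 = 30$)
$r{\left(v \right)} = \frac{2 v}{41}$ ($r{\left(v \right)} = \frac{\left(-2\right) v}{-41} = - 2 v \left(- \frac{1}{41}\right) = \frac{2 v}{41}$)
$\left(c + r{\left(40 \right)}\right) \left(2952 + w\right) = \left(30 + \frac{2}{41} \cdot 40\right) \left(2952 - 3708\right) = \left(30 + \frac{80}{41}\right) \left(-756\right) = \frac{1310}{41} \left(-756\right) = - \frac{990360}{41}$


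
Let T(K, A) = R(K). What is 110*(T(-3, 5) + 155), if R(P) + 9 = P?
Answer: 15730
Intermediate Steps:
R(P) = -9 + P
T(K, A) = -9 + K
110*(T(-3, 5) + 155) = 110*((-9 - 3) + 155) = 110*(-12 + 155) = 110*143 = 15730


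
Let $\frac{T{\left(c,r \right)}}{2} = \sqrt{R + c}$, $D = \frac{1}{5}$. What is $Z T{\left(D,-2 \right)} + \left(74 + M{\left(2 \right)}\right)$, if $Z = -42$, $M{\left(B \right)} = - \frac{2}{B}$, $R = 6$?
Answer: $73 - \frac{84 \sqrt{155}}{5} \approx -136.16$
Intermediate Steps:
$D = \frac{1}{5} \approx 0.2$
$T{\left(c,r \right)} = 2 \sqrt{6 + c}$
$Z T{\left(D,-2 \right)} + \left(74 + M{\left(2 \right)}\right) = - 42 \cdot 2 \sqrt{6 + \frac{1}{5}} + \left(74 - \frac{2}{2}\right) = - 42 \cdot 2 \sqrt{\frac{31}{5}} + \left(74 - 1\right) = - 42 \cdot 2 \frac{\sqrt{155}}{5} + \left(74 - 1\right) = - 42 \frac{2 \sqrt{155}}{5} + 73 = - \frac{84 \sqrt{155}}{5} + 73 = 73 - \frac{84 \sqrt{155}}{5}$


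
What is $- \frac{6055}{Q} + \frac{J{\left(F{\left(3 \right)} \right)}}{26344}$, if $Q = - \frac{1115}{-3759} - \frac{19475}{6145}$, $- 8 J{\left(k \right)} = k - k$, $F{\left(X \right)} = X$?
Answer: $\frac{5594591121}{2654194} \approx 2107.8$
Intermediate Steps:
$J{\left(k \right)} = 0$ ($J{\left(k \right)} = - \frac{k - k}{8} = \left(- \frac{1}{8}\right) 0 = 0$)
$Q = - \frac{13270970}{4619811}$ ($Q = \left(-1115\right) \left(- \frac{1}{3759}\right) - \frac{3895}{1229} = \frac{1115}{3759} - \frac{3895}{1229} = - \frac{13270970}{4619811} \approx -2.8726$)
$- \frac{6055}{Q} + \frac{J{\left(F{\left(3 \right)} \right)}}{26344} = - \frac{6055}{- \frac{13270970}{4619811}} + \frac{0}{26344} = \left(-6055\right) \left(- \frac{4619811}{13270970}\right) + 0 \cdot \frac{1}{26344} = \frac{5594591121}{2654194} + 0 = \frac{5594591121}{2654194}$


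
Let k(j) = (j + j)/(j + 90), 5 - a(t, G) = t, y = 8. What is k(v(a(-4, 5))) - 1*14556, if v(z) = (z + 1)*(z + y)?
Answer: -189211/13 ≈ -14555.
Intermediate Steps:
a(t, G) = 5 - t
v(z) = (1 + z)*(8 + z) (v(z) = (z + 1)*(z + 8) = (1 + z)*(8 + z))
k(j) = 2*j/(90 + j) (k(j) = (2*j)/(90 + j) = 2*j/(90 + j))
k(v(a(-4, 5))) - 1*14556 = 2*(8 + (5 - 1*(-4))² + 9*(5 - 1*(-4)))/(90 + (8 + (5 - 1*(-4))² + 9*(5 - 1*(-4)))) - 1*14556 = 2*(8 + (5 + 4)² + 9*(5 + 4))/(90 + (8 + (5 + 4)² + 9*(5 + 4))) - 14556 = 2*(8 + 9² + 9*9)/(90 + (8 + 9² + 9*9)) - 14556 = 2*(8 + 81 + 81)/(90 + (8 + 81 + 81)) - 14556 = 2*170/(90 + 170) - 14556 = 2*170/260 - 14556 = 2*170*(1/260) - 14556 = 17/13 - 14556 = -189211/13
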